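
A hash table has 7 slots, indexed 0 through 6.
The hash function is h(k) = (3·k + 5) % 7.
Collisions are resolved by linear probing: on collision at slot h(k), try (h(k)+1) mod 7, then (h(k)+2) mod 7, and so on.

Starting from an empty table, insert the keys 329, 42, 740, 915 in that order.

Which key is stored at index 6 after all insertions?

Insert 329: h=5, slot 5 empty => index 5.
Insert 42: h=5, slot 5 occupied => index 6.
Insert 740: h=6, slot 6 occupied => index 0.
Insert 915: h=6, slots 6,0 occupied => index 1.
Table: [740, 915, _, _, _, 329, 42]

42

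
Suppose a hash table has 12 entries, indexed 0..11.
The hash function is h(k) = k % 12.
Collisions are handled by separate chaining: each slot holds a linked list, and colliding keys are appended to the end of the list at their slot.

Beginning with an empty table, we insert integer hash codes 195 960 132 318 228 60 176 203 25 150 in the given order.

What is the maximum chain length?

4

195 -> bucket 3
960 -> bucket 0
132 -> bucket 0 (collision)
318 -> bucket 6
228 -> bucket 0 (collision)
60 -> bucket 0 (collision)
176 -> bucket 8
203 -> bucket 11
25 -> bucket 1
150 -> bucket 6 (collision)
Final buckets:
0: 960 -> 132 -> 228 -> 60
1: 25
2: .
3: 195
4: .
5: .
6: 318 -> 150
7: .
8: 176
9: .
10: .
11: 203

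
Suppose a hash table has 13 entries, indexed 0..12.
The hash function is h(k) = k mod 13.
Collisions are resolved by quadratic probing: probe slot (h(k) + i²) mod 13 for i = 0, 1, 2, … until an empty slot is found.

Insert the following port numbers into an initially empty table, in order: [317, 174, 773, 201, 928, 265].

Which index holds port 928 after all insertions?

9

317: h=5 => slot 5
174: h=5, probe 5,6 => slot 6
773: h=6, probe 6,7 => slot 7
201: h=6, probe 6,7,10 => slot 10
928: h=5, probe 5,6,9 => slot 9
265: h=5, probe 5,6,9,1 => slot 1
Table: [—, 265, —, —, —, 317, 174, 773, —, 928, 201, —, —]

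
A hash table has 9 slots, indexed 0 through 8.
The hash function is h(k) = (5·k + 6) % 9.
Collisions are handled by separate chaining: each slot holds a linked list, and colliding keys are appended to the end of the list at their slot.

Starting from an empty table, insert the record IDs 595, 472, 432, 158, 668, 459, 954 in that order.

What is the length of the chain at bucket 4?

Insert 595: h=2, bucket 2 empty → new chain.
Insert 472: h=8, bucket 8 empty → new chain.
Insert 432: h=6, bucket 6 empty → new chain.
Insert 158: h=4, bucket 4 empty → new chain.
Insert 668: h=7, bucket 7 empty → new chain.
Insert 459: h=6, bucket 6 nonempty → append to chain.
Insert 954: h=6, bucket 6 nonempty → append to chain.
Final buckets:
0: ∅
1: ∅
2: 595
3: ∅
4: 158
5: ∅
6: 432 -> 459 -> 954
7: 668
8: 472

1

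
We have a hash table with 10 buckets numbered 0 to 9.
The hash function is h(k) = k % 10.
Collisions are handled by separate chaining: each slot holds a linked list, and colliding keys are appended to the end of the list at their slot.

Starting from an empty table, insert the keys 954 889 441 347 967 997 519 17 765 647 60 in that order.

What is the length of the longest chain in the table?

5

Insert 954: h=4, bucket 4 empty -> new chain.
Insert 889: h=9, bucket 9 empty -> new chain.
Insert 441: h=1, bucket 1 empty -> new chain.
Insert 347: h=7, bucket 7 empty -> new chain.
Insert 967: h=7, bucket 7 nonempty -> append to chain.
Insert 997: h=7, bucket 7 nonempty -> append to chain.
Insert 519: h=9, bucket 9 nonempty -> append to chain.
Insert 17: h=7, bucket 7 nonempty -> append to chain.
Insert 765: h=5, bucket 5 empty -> new chain.
Insert 647: h=7, bucket 7 nonempty -> append to chain.
Insert 60: h=0, bucket 0 empty -> new chain.
Final buckets:
0: 60
1: 441
2: _
3: _
4: 954
5: 765
6: _
7: 347 -> 967 -> 997 -> 17 -> 647
8: _
9: 889 -> 519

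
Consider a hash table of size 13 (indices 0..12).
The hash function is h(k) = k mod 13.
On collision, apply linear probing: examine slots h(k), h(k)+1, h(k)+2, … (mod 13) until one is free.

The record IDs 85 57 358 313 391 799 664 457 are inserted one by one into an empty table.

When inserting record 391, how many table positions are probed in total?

2

85: h=7 -> slot 7
57: h=5 -> slot 5
358: h=7, probe 7,8 -> slot 8
313: h=1 -> slot 1
391: h=1, probe 1,2 -> slot 2
799: h=6 -> slot 6
664: h=1, probe 1,2,3 -> slot 3
457: h=2, probe 2,3,4 -> slot 4
Table: [-, 313, 391, 664, 457, 57, 799, 85, 358, -, -, -, -]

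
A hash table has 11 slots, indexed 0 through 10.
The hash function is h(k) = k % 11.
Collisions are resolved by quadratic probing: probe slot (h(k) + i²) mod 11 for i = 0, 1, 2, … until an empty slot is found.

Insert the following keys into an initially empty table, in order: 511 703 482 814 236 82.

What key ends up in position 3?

82

511: h=5 → slot 5
703: h=10 → slot 10
482: h=9 → slot 9
814: h=0 → slot 0
236: h=5, probe 5,6 → slot 6
82: h=5, probe 5,6,9,3 → slot 3
Table: [814, —, —, 82, —, 511, 236, —, —, 482, 703]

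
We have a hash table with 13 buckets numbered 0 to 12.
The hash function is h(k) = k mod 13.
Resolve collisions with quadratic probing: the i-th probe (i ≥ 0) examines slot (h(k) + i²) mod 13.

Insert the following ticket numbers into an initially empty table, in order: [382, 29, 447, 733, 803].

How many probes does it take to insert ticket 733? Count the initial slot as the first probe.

3

382 hashes to 5; slot 5 is free -> place at 5.
29 hashes to 3; slot 3 is free -> place at 3.
447 hashes to 5; 5 taken -> place at 6.
733 hashes to 5; 5,6 taken -> place at 9.
803 hashes to 10; slot 10 is free -> place at 10.
Table: [_, _, _, 29, _, 382, 447, _, _, 733, 803, _, _]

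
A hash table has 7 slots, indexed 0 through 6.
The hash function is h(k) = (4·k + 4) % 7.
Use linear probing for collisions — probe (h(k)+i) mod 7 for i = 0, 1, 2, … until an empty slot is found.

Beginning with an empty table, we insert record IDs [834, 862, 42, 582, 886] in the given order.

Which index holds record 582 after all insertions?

834: h=1 => slot 1
862: h=1, probe 1,2 => slot 2
42: h=4 => slot 4
582: h=1, probe 1,2,3 => slot 3
886: h=6 => slot 6
Table: [-, 834, 862, 582, 42, -, 886]

3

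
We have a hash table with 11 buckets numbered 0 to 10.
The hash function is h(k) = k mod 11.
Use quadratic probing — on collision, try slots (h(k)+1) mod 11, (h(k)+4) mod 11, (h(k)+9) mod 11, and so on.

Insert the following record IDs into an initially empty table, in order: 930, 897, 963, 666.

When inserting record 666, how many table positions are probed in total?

4

Insert 930: h=6, slot 6 empty → index 6.
Insert 897: h=6, slot 6 occupied → index 7.
Insert 963: h=6, slots 6,7 occupied → index 10.
Insert 666: h=6, slots 6,7,10 occupied → index 4.
Table: [—, —, —, —, 666, —, 930, 897, —, —, 963]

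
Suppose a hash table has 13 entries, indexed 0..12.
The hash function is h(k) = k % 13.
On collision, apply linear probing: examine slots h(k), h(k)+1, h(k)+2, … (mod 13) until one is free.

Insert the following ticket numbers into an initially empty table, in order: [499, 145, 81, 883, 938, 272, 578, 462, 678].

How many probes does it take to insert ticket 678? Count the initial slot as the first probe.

7

Insert 499: h=5, slot 5 empty => index 5.
Insert 145: h=2, slot 2 empty => index 2.
Insert 81: h=3, slot 3 empty => index 3.
Insert 883: h=12, slot 12 empty => index 12.
Insert 938: h=2, slots 2,3 occupied => index 4.
Insert 272: h=12, slot 12 occupied => index 0.
Insert 578: h=6, slot 6 empty => index 6.
Insert 462: h=7, slot 7 empty => index 7.
Insert 678: h=2, slots 2,3,4,5,6,7 occupied => index 8.
Table: [272, ., 145, 81, 938, 499, 578, 462, 678, ., ., ., 883]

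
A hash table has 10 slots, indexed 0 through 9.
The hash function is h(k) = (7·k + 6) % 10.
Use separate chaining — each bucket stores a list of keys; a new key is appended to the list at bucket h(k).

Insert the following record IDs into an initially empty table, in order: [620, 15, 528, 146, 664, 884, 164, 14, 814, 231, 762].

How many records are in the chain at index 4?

620 → bucket 6
15 → bucket 1
528 → bucket 2
146 → bucket 8
664 → bucket 4
884 → bucket 4 (collision)
164 → bucket 4 (collision)
14 → bucket 4 (collision)
814 → bucket 4 (collision)
231 → bucket 3
762 → bucket 0
Final buckets:
0: 762
1: 15
2: 528
3: 231
4: 664 -> 884 -> 164 -> 14 -> 814
5: —
6: 620
7: —
8: 146
9: —

5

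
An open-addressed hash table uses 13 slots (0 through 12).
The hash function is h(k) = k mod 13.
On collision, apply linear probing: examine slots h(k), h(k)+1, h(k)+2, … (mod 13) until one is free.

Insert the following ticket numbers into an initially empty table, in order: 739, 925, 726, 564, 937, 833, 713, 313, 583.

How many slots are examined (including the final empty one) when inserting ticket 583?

9

Insert 739: h=11, slot 11 empty → index 11.
Insert 925: h=2, slot 2 empty → index 2.
Insert 726: h=11, slot 11 occupied → index 12.
Insert 564: h=5, slot 5 empty → index 5.
Insert 937: h=1, slot 1 empty → index 1.
Insert 833: h=1, slots 1,2 occupied → index 3.
Insert 713: h=11, slots 11,12 occupied → index 0.
Insert 313: h=1, slots 1,2,3 occupied → index 4.
Insert 583: h=11, slots 11,12,0,1,2,3,4,5 occupied → index 6.
Table: [713, 937, 925, 833, 313, 564, 583, —, —, —, —, 739, 726]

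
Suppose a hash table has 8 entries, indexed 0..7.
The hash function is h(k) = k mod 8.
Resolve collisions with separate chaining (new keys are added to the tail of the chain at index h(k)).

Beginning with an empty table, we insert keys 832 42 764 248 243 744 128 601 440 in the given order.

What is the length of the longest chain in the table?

5

Insert 832: h=0, bucket 0 empty → new chain.
Insert 42: h=2, bucket 2 empty → new chain.
Insert 764: h=4, bucket 4 empty → new chain.
Insert 248: h=0, bucket 0 nonempty → append to chain.
Insert 243: h=3, bucket 3 empty → new chain.
Insert 744: h=0, bucket 0 nonempty → append to chain.
Insert 128: h=0, bucket 0 nonempty → append to chain.
Insert 601: h=1, bucket 1 empty → new chain.
Insert 440: h=0, bucket 0 nonempty → append to chain.
Final buckets:
0: 832 -> 248 -> 744 -> 128 -> 440
1: 601
2: 42
3: 243
4: 764
5: _
6: _
7: _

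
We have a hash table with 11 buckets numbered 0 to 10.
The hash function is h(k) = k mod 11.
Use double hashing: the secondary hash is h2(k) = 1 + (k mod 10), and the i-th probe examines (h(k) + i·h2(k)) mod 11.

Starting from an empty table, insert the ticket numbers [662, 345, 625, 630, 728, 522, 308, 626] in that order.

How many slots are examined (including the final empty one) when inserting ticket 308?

3

662: h=2 => slot 2
345: h=4 => slot 4
625: h=9 => slot 9
630: h=3 => slot 3
728: h=2, h2=9, probe 2,0 => slot 0
522: h=5 => slot 5
308: h=0, h2=9, probe 0,9,7 => slot 7
626: h=10 => slot 10
Table: [728, _, 662, 630, 345, 522, _, 308, _, 625, 626]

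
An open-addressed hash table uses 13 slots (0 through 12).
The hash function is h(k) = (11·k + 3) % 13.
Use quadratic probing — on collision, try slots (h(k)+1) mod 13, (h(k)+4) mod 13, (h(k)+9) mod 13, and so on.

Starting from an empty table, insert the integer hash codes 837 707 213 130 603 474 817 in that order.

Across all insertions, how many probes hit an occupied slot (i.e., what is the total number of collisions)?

837: h=6 → slot 6
707: h=6, probe 6,7 → slot 7
213: h=6, probe 6,7,10 → slot 10
130: h=3 → slot 3
603: h=6, probe 6,7,10,2 → slot 2
474: h=4 → slot 4
817: h=7, probe 7,8 → slot 8
Table: [—, —, 603, 130, 474, —, 837, 707, 817, —, 213, —, —]

7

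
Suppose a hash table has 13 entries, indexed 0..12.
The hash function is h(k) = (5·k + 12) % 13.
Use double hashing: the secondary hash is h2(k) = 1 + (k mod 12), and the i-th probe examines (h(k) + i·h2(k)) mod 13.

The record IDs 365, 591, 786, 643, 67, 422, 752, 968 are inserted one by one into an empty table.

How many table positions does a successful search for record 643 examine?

Insert 365: h=4, slot 4 empty => index 4.
Insert 591: h=3, slot 3 empty => index 3.
Insert 786: h=3, h2=7, slot 3 occupied => index 10.
Insert 643: h=3, h2=8, slot 3 occupied => index 11.
Insert 67: h=9, slot 9 empty => index 9.
Insert 422: h=3, h2=3, slot 3 occupied => index 6.
Insert 752: h=2, slot 2 empty => index 2.
Insert 968: h=3, h2=9, slot 3 occupied => index 12.
Table: [., ., 752, 591, 365, ., 422, ., ., 67, 786, 643, 968]
Lookup 643: h=3, h2=8, probe 3,11 → found at 11.

2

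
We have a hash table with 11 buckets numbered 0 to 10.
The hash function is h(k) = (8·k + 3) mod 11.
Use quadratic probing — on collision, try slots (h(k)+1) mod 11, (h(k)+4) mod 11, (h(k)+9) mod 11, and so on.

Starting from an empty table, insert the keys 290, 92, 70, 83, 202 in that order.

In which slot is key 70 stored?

6

Insert 290: h=2, slot 2 empty -> index 2.
Insert 92: h=2, slot 2 occupied -> index 3.
Insert 70: h=2, slots 2,3 occupied -> index 6.
Insert 83: h=7, slot 7 empty -> index 7.
Insert 202: h=2, slots 2,3,6 occupied -> index 0.
Table: [202, —, 290, 92, —, —, 70, 83, —, —, —]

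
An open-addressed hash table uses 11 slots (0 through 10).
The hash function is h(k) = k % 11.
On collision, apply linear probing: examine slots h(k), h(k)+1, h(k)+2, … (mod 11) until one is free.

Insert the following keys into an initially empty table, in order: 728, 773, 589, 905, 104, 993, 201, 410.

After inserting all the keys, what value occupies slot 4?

728 hashes to 2; slot 2 is free -> place at 2.
773 hashes to 3; slot 3 is free -> place at 3.
589 hashes to 6; slot 6 is free -> place at 6.
905 hashes to 3; 3 taken -> place at 4.
104 hashes to 5; slot 5 is free -> place at 5.
993 hashes to 3; 3,4,5,6 taken -> place at 7.
201 hashes to 3; 3,4,5,6,7 taken -> place at 8.
410 hashes to 3; 3,4,5,6,7,8 taken -> place at 9.
Table: [., ., 728, 773, 905, 104, 589, 993, 201, 410, .]

905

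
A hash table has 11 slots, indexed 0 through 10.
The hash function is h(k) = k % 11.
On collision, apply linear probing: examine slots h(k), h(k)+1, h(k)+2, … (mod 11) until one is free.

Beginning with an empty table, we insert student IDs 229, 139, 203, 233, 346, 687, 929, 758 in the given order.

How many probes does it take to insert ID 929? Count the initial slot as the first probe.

229: h=9 → slot 9
139: h=7 → slot 7
203: h=5 → slot 5
233: h=2 → slot 2
346: h=5, probe 5,6 → slot 6
687: h=5, probe 5,6,7,8 → slot 8
929: h=5, probe 5,6,7,8,9,10 → slot 10
758: h=10, probe 10,0 → slot 0
Table: [758, ∅, 233, ∅, ∅, 203, 346, 139, 687, 229, 929]

6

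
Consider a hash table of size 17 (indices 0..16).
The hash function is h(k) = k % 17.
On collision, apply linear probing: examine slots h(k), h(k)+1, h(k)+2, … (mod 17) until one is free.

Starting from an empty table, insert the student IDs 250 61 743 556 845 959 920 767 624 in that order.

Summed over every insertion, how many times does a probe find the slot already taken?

250: h=12 => slot 12
61: h=10 => slot 10
743: h=12, probe 12,13 => slot 13
556: h=12, probe 12,13,14 => slot 14
845: h=12, probe 12,13,14,15 => slot 15
959: h=7 => slot 7
920: h=2 => slot 2
767: h=2, probe 2,3 => slot 3
624: h=12, probe 12,13,14,15,16 => slot 16
Table: [., ., 920, 767, ., ., ., 959, ., ., 61, ., 250, 743, 556, 845, 624]

11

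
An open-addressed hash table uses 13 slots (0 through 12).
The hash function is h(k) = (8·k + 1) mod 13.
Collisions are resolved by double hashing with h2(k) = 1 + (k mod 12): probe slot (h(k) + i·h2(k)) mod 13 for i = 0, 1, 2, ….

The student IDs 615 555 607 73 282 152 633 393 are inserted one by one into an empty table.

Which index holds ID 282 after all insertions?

615: h=7 => slot 7
555: h=8 => slot 8
607: h=8, h2=8, probe 8,3 => slot 3
73: h=0 => slot 0
282: h=8, h2=7, probe 8,2 => slot 2
152: h=8, h2=9, probe 8,4 => slot 4
633: h=8, h2=10, probe 8,5 => slot 5
393: h=12 => slot 12
Table: [73, ., 282, 607, 152, 633, ., 615, 555, ., ., ., 393]

2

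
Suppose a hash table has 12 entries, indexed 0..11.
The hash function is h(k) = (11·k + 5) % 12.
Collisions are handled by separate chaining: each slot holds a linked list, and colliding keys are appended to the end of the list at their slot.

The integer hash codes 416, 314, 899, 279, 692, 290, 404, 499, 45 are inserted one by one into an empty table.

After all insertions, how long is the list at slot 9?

3

416 → bucket 9
314 → bucket 3
899 → bucket 6
279 → bucket 2
692 → bucket 9 (collision)
290 → bucket 3 (collision)
404 → bucket 9 (collision)
499 → bucket 10
45 → bucket 8
Final buckets:
0: —
1: —
2: 279
3: 314 -> 290
4: —
5: —
6: 899
7: —
8: 45
9: 416 -> 692 -> 404
10: 499
11: —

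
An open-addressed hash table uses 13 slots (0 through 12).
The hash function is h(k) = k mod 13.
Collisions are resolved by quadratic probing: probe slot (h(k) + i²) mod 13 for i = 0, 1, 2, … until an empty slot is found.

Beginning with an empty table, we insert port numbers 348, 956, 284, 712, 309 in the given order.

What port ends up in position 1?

712

Insert 348: h=10, slot 10 empty -> index 10.
Insert 956: h=7, slot 7 empty -> index 7.
Insert 284: h=11, slot 11 empty -> index 11.
Insert 712: h=10, slots 10,11 occupied -> index 1.
Insert 309: h=10, slots 10,11,1 occupied -> index 6.
Table: [∅, 712, ∅, ∅, ∅, ∅, 309, 956, ∅, ∅, 348, 284, ∅]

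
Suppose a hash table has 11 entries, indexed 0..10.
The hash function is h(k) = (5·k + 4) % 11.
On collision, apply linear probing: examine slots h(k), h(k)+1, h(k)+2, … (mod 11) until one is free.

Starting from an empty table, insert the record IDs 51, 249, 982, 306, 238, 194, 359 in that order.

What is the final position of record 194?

10

Insert 51: h=6, slot 6 empty -> index 6.
Insert 249: h=6, slot 6 occupied -> index 7.
Insert 982: h=8, slot 8 empty -> index 8.
Insert 306: h=5, slot 5 empty -> index 5.
Insert 238: h=6, slots 6,7,8 occupied -> index 9.
Insert 194: h=6, slots 6,7,8,9 occupied -> index 10.
Insert 359: h=6, slots 6,7,8,9,10 occupied -> index 0.
Table: [359, ., ., ., ., 306, 51, 249, 982, 238, 194]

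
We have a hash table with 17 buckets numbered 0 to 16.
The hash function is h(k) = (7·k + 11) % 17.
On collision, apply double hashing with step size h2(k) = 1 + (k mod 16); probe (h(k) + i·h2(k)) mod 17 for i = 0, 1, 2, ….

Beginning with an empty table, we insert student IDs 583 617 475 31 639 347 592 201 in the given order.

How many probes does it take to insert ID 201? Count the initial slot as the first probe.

583 hashes to 12; slot 12 is free => place at 12.
617 hashes to 12, h2=10; 12 taken => place at 5.
475 hashes to 4; slot 4 is free => place at 4.
31 hashes to 7; slot 7 is free => place at 7.
639 hashes to 13; slot 13 is free => place at 13.
347 hashes to 9; slot 9 is free => place at 9.
592 hashes to 7, h2=1; 7 taken => place at 8.
201 hashes to 7, h2=10; 7 taken => place at 0.
Table: [201, ∅, ∅, ∅, 475, 617, ∅, 31, 592, 347, ∅, ∅, 583, 639, ∅, ∅, ∅]

2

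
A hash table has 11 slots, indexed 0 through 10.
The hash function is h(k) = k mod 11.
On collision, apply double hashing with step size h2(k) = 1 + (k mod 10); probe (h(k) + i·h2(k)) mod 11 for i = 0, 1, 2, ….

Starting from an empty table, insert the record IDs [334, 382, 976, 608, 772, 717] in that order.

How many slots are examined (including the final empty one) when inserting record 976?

334 hashes to 4; slot 4 is free => place at 4.
382 hashes to 8; slot 8 is free => place at 8.
976 hashes to 8, h2=7; 8,4 taken => place at 0.
608 hashes to 3; slot 3 is free => place at 3.
772 hashes to 2; slot 2 is free => place at 2.
717 hashes to 2, h2=8; 2 taken => place at 10.
Table: [976, ∅, 772, 608, 334, ∅, ∅, ∅, 382, ∅, 717]

3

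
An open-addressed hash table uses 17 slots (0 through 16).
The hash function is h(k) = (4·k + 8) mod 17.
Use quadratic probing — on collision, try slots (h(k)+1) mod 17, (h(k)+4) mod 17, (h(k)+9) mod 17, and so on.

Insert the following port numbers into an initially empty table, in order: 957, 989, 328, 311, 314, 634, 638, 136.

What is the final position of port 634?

10

Insert 957: h=11, slot 11 empty -> index 11.
Insert 989: h=3, slot 3 empty -> index 3.
Insert 328: h=11, slot 11 occupied -> index 12.
Insert 311: h=11, slots 11,12 occupied -> index 15.
Insert 314: h=6, slot 6 empty -> index 6.
Insert 634: h=11, slots 11,12,15,3 occupied -> index 10.
Insert 638: h=10, slots 10,11 occupied -> index 14.
Insert 136: h=8, slot 8 empty -> index 8.
Table: [., ., ., 989, ., ., 314, ., 136, ., 634, 957, 328, ., 638, 311, .]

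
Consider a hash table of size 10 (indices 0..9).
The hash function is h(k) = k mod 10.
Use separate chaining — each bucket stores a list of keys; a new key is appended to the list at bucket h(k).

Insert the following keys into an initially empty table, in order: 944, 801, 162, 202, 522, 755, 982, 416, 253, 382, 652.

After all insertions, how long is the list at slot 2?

6

944 -> bucket 4
801 -> bucket 1
162 -> bucket 2
202 -> bucket 2 (collision)
522 -> bucket 2 (collision)
755 -> bucket 5
982 -> bucket 2 (collision)
416 -> bucket 6
253 -> bucket 3
382 -> bucket 2 (collision)
652 -> bucket 2 (collision)
Final buckets:
0: -
1: 801
2: 162 -> 202 -> 522 -> 982 -> 382 -> 652
3: 253
4: 944
5: 755
6: 416
7: -
8: -
9: -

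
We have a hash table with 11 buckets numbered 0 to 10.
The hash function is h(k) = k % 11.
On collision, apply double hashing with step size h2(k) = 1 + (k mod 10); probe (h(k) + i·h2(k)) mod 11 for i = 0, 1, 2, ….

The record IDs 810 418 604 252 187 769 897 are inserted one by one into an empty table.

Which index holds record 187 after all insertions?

810 hashes to 7; slot 7 is free -> place at 7.
418 hashes to 0; slot 0 is free -> place at 0.
604 hashes to 10; slot 10 is free -> place at 10.
252 hashes to 10, h2=3; 10 taken -> place at 2.
187 hashes to 0, h2=8; 0 taken -> place at 8.
769 hashes to 10, h2=10; 10 taken -> place at 9.
897 hashes to 6; slot 6 is free -> place at 6.
Table: [418, ∅, 252, ∅, ∅, ∅, 897, 810, 187, 769, 604]

8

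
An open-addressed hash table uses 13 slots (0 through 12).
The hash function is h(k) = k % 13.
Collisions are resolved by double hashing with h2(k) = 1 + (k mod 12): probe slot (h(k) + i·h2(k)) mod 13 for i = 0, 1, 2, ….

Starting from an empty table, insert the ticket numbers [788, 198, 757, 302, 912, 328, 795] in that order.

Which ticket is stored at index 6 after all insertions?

788: h=8 -> slot 8
198: h=3 -> slot 3
757: h=3, h2=2, probe 3,5 -> slot 5
302: h=3, h2=3, probe 3,6 -> slot 6
912: h=2 -> slot 2
328: h=3, h2=5, probe 3,8,0 -> slot 0
795: h=2, h2=4, probe 2,6,10 -> slot 10
Table: [328, -, 912, 198, -, 757, 302, -, 788, -, 795, -, -]

302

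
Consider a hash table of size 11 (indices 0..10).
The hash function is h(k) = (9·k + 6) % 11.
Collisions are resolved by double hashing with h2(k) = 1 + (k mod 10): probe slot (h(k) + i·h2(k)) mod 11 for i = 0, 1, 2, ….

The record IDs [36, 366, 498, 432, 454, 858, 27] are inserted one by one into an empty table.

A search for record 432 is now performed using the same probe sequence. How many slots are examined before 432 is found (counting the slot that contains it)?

2

Insert 36: h=0, slot 0 empty → index 0.
Insert 366: h=0, h2=7, slot 0 occupied → index 7.
Insert 498: h=0, h2=9, slot 0 occupied → index 9.
Insert 432: h=0, h2=3, slot 0 occupied → index 3.
Insert 454: h=0, h2=5, slot 0 occupied → index 5.
Insert 858: h=6, slot 6 empty → index 6.
Insert 27: h=7, h2=8, slot 7 occupied → index 4.
Table: [36, ., ., 432, 27, 454, 858, 366, ., 498, .]
Lookup 432: h=0, h2=3, probe 0,3 → found at 3.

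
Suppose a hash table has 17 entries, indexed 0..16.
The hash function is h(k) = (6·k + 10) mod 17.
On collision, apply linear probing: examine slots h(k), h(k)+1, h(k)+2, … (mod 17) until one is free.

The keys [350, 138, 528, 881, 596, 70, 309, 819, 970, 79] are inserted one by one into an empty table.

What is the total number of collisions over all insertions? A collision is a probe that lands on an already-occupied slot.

5

350: h=2 → slot 2
138: h=5 → slot 5
528: h=16 → slot 16
881: h=9 → slot 9
596: h=16, probe 16,0 → slot 0
70: h=5, probe 5,6 → slot 6
309: h=11 → slot 11
819: h=11, probe 11,12 → slot 12
970: h=16, probe 16,0,1 → slot 1
79: h=8 → slot 8
Table: [596, 970, 350, ∅, ∅, 138, 70, ∅, 79, 881, ∅, 309, 819, ∅, ∅, ∅, 528]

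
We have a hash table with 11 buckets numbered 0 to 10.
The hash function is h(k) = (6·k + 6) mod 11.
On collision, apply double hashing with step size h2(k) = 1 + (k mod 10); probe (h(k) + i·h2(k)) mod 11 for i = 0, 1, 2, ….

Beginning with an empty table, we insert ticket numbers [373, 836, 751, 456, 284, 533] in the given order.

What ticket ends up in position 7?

533

373 hashes to 0; slot 0 is free -> place at 0.
836 hashes to 6; slot 6 is free -> place at 6.
751 hashes to 2; slot 2 is free -> place at 2.
456 hashes to 3; slot 3 is free -> place at 3.
284 hashes to 5; slot 5 is free -> place at 5.
533 hashes to 3, h2=4; 3 taken -> place at 7.
Table: [373, —, 751, 456, —, 284, 836, 533, —, —, —]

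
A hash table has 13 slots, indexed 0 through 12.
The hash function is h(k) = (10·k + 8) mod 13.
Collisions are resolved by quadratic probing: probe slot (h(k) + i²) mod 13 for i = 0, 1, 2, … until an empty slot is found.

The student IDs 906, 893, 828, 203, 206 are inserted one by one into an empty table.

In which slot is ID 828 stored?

11

Insert 906: h=7, slot 7 empty -> index 7.
Insert 893: h=7, slot 7 occupied -> index 8.
Insert 828: h=7, slots 7,8 occupied -> index 11.
Insert 203: h=10, slot 10 empty -> index 10.
Insert 206: h=1, slot 1 empty -> index 1.
Table: [-, 206, -, -, -, -, -, 906, 893, -, 203, 828, -]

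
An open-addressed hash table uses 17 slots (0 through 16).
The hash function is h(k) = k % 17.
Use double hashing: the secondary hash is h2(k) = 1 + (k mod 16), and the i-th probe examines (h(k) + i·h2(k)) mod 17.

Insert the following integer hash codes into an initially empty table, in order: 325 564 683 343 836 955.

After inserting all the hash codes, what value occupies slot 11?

343

325: h=2 => slot 2
564: h=3 => slot 3
683: h=3, h2=12, probe 3,15 => slot 15
343: h=3, h2=8, probe 3,11 => slot 11
836: h=3, h2=5, probe 3,8 => slot 8
955: h=3, h2=12, probe 3,15,10 => slot 10
Table: [_, _, 325, 564, _, _, _, _, 836, _, 955, 343, _, _, _, 683, _]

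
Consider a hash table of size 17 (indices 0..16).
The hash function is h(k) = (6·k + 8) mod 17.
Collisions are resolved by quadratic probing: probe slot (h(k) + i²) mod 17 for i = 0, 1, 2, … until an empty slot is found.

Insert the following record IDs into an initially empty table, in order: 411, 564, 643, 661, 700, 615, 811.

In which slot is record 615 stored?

411 hashes to 9; slot 9 is free -> place at 9.
564 hashes to 9; 9 taken -> place at 10.
643 hashes to 7; slot 7 is free -> place at 7.
661 hashes to 13; slot 13 is free -> place at 13.
700 hashes to 9; 9,10,13 taken -> place at 1.
615 hashes to 9; 9,10,13,1 taken -> place at 8.
811 hashes to 12; slot 12 is free -> place at 12.
Table: [-, 700, -, -, -, -, -, 643, 615, 411, 564, -, 811, 661, -, -, -]

8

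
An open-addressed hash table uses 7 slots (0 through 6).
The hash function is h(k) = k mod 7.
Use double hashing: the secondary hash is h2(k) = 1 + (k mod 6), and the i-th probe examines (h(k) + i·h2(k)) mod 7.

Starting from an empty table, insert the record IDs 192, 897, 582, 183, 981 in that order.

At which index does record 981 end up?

192 hashes to 3; slot 3 is free => place at 3.
897 hashes to 1; slot 1 is free => place at 1.
582 hashes to 1, h2=1; 1 taken => place at 2.
183 hashes to 1, h2=4; 1 taken => place at 5.
981 hashes to 1, h2=4; 1,5,2 taken => place at 6.
Table: [—, 897, 582, 192, —, 183, 981]

6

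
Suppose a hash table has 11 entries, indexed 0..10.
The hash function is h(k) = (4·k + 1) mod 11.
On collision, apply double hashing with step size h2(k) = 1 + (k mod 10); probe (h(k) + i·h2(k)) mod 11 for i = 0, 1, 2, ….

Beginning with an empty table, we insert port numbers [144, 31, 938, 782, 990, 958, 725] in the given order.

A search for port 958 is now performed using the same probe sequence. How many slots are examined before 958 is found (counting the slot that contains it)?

2

144 hashes to 5; slot 5 is free -> place at 5.
31 hashes to 4; slot 4 is free -> place at 4.
938 hashes to 2; slot 2 is free -> place at 2.
782 hashes to 5, h2=3; 5 taken -> place at 8.
990 hashes to 1; slot 1 is free -> place at 1.
958 hashes to 5, h2=9; 5 taken -> place at 3.
725 hashes to 8, h2=6; 8,3 taken -> place at 9.
Table: [., 990, 938, 958, 31, 144, ., ., 782, 725, .]
Lookup 958: h=5, h2=9, probe 5,3 → found at 3.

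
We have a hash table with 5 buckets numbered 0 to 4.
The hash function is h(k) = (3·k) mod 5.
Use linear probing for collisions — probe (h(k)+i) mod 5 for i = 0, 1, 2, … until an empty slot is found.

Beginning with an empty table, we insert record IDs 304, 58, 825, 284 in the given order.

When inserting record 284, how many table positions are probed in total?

2

304 hashes to 2; slot 2 is free -> place at 2.
58 hashes to 4; slot 4 is free -> place at 4.
825 hashes to 0; slot 0 is free -> place at 0.
284 hashes to 2; 2 taken -> place at 3.
Table: [825, ., 304, 284, 58]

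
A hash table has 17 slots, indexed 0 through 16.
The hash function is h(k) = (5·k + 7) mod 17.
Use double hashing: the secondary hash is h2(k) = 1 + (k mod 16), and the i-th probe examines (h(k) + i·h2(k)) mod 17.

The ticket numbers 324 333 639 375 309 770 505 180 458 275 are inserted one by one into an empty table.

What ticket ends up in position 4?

180

324: h=12 → slot 12
333: h=6 → slot 6
639: h=6, h2=16, probe 6,5 → slot 5
375: h=12, h2=8, probe 12,3 → slot 3
309: h=5, h2=6, probe 5,11 → slot 11
770: h=15 → slot 15
505: h=16 → slot 16
180: h=6, h2=5, probe 6,11,16,4 → slot 4
458: h=2 → slot 2
275: h=5, h2=4, probe 5,9 → slot 9
Table: [., ., 458, 375, 180, 639, 333, ., ., 275, ., 309, 324, ., ., 770, 505]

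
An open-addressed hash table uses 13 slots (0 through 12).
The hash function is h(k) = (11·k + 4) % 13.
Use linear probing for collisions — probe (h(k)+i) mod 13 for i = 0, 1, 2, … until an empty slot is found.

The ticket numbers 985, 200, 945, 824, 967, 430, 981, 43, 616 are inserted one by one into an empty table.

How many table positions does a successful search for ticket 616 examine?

Insert 985: h=10, slot 10 empty -> index 10.
Insert 200: h=7, slot 7 empty -> index 7.
Insert 945: h=12, slot 12 empty -> index 12.
Insert 824: h=7, slot 7 occupied -> index 8.
Insert 967: h=7, slots 7,8 occupied -> index 9.
Insert 430: h=2, slot 2 empty -> index 2.
Insert 981: h=5, slot 5 empty -> index 5.
Insert 43: h=9, slots 9,10 occupied -> index 11.
Insert 616: h=7, slots 7,8,9,10,11,12 occupied -> index 0.
Table: [616, _, 430, _, _, 981, _, 200, 824, 967, 985, 43, 945]
Lookup 616: h=7, probe 7,8,9,10,11,12,0 → found at 0.

7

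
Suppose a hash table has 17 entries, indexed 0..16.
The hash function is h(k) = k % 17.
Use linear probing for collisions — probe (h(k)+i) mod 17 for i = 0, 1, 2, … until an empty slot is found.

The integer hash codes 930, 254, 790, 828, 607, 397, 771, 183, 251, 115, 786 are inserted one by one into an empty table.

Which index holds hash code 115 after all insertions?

930: h=12 → slot 12
254: h=16 → slot 16
790: h=8 → slot 8
828: h=12, probe 12,13 → slot 13
607: h=12, probe 12,13,14 → slot 14
397: h=6 → slot 6
771: h=6, probe 6,7 → slot 7
183: h=13, probe 13,14,15 → slot 15
251: h=13, probe 13,14,15,16,0 → slot 0
115: h=13, probe 13,14,15,16,0,1 → slot 1
786: h=4 → slot 4
Table: [251, 115, -, -, 786, -, 397, 771, 790, -, -, -, 930, 828, 607, 183, 254]

1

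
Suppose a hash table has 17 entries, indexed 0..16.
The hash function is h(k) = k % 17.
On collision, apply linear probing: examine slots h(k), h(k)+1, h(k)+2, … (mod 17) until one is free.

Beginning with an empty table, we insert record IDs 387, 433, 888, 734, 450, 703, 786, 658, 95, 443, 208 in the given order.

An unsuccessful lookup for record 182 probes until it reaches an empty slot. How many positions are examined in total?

3

387 hashes to 13; slot 13 is free -> place at 13.
433 hashes to 8; slot 8 is free -> place at 8.
888 hashes to 4; slot 4 is free -> place at 4.
734 hashes to 3; slot 3 is free -> place at 3.
450 hashes to 8; 8 taken -> place at 9.
703 hashes to 6; slot 6 is free -> place at 6.
786 hashes to 4; 4 taken -> place at 5.
658 hashes to 12; slot 12 is free -> place at 12.
95 hashes to 10; slot 10 is free -> place at 10.
443 hashes to 1; slot 1 is free -> place at 1.
208 hashes to 4; 4,5,6 taken -> place at 7.
Table: [∅, 443, ∅, 734, 888, 786, 703, 208, 433, 450, 95, ∅, 658, 387, ∅, ∅, ∅]
Lookup 182: h=12, probe 12,13,14 → slot 14 empty, not found.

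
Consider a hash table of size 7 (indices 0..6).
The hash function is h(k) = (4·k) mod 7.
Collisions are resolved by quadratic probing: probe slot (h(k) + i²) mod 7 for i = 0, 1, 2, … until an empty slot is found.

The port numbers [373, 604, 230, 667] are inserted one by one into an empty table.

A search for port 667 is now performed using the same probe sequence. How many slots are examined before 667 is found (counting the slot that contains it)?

Insert 373: h=1, slot 1 empty -> index 1.
Insert 604: h=1, slot 1 occupied -> index 2.
Insert 230: h=3, slot 3 empty -> index 3.
Insert 667: h=1, slots 1,2 occupied -> index 5.
Table: [_, 373, 604, 230, _, 667, _]
Lookup 667: h=1, probe 1,2,5 → found at 5.

3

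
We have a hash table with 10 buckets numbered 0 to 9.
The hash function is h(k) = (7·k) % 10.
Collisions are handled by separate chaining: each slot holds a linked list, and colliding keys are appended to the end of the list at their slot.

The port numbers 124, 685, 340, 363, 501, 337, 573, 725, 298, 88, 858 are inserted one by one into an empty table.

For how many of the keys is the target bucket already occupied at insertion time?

124 -> bucket 8
685 -> bucket 5
340 -> bucket 0
363 -> bucket 1
501 -> bucket 7
337 -> bucket 9
573 -> bucket 1 (collision)
725 -> bucket 5 (collision)
298 -> bucket 6
88 -> bucket 6 (collision)
858 -> bucket 6 (collision)
Final buckets:
0: 340
1: 363 -> 573
2: ∅
3: ∅
4: ∅
5: 685 -> 725
6: 298 -> 88 -> 858
7: 501
8: 124
9: 337

4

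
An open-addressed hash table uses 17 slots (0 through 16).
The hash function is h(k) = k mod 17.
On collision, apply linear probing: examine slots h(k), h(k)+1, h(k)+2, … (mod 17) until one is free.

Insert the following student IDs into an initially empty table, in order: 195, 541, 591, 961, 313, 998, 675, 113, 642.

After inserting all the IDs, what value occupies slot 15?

675

195 hashes to 8; slot 8 is free → place at 8.
541 hashes to 14; slot 14 is free → place at 14.
591 hashes to 13; slot 13 is free → place at 13.
961 hashes to 9; slot 9 is free → place at 9.
313 hashes to 7; slot 7 is free → place at 7.
998 hashes to 12; slot 12 is free → place at 12.
675 hashes to 12; 12,13,14 taken → place at 15.
113 hashes to 11; slot 11 is free → place at 11.
642 hashes to 13; 13,14,15 taken → place at 16.
Table: [∅, ∅, ∅, ∅, ∅, ∅, ∅, 313, 195, 961, ∅, 113, 998, 591, 541, 675, 642]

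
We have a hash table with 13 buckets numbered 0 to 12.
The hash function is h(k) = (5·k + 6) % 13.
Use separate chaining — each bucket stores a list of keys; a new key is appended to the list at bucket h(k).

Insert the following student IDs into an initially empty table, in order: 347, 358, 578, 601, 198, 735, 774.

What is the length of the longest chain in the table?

Insert 347: h=12, bucket 12 empty -> new chain.
Insert 358: h=2, bucket 2 empty -> new chain.
Insert 578: h=10, bucket 10 empty -> new chain.
Insert 601: h=8, bucket 8 empty -> new chain.
Insert 198: h=8, bucket 8 nonempty -> append to chain.
Insert 735: h=2, bucket 2 nonempty -> append to chain.
Insert 774: h=2, bucket 2 nonempty -> append to chain.
Final buckets:
0: _
1: _
2: 358 -> 735 -> 774
3: _
4: _
5: _
6: _
7: _
8: 601 -> 198
9: _
10: 578
11: _
12: 347

3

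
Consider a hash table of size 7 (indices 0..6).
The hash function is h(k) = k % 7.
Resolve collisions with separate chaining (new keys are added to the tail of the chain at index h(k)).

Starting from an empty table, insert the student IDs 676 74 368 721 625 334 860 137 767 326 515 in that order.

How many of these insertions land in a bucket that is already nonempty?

6

676 → bucket 4
74 → bucket 4 (collision)
368 → bucket 4 (collision)
721 → bucket 0
625 → bucket 2
334 → bucket 5
860 → bucket 6
137 → bucket 4 (collision)
767 → bucket 4 (collision)
326 → bucket 4 (collision)
515 → bucket 4 (collision)
Final buckets:
0: 721
1: —
2: 625
3: —
4: 676 -> 74 -> 368 -> 137 -> 767 -> 326 -> 515
5: 334
6: 860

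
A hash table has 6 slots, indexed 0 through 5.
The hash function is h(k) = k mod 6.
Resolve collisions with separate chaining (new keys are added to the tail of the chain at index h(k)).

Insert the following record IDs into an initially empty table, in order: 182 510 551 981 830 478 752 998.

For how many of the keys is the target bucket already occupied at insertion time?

3

Insert 182: h=2, bucket 2 empty -> new chain.
Insert 510: h=0, bucket 0 empty -> new chain.
Insert 551: h=5, bucket 5 empty -> new chain.
Insert 981: h=3, bucket 3 empty -> new chain.
Insert 830: h=2, bucket 2 nonempty -> append to chain.
Insert 478: h=4, bucket 4 empty -> new chain.
Insert 752: h=2, bucket 2 nonempty -> append to chain.
Insert 998: h=2, bucket 2 nonempty -> append to chain.
Final buckets:
0: 510
1: _
2: 182 -> 830 -> 752 -> 998
3: 981
4: 478
5: 551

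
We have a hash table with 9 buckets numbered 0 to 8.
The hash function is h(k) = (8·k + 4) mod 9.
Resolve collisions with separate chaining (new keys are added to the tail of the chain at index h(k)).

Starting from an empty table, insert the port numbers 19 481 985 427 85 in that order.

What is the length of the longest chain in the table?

Insert 19: h=3, bucket 3 empty → new chain.
Insert 481: h=0, bucket 0 empty → new chain.
Insert 985: h=0, bucket 0 nonempty → append to chain.
Insert 427: h=0, bucket 0 nonempty → append to chain.
Insert 85: h=0, bucket 0 nonempty → append to chain.
Final buckets:
0: 481 -> 985 -> 427 -> 85
1: -
2: -
3: 19
4: -
5: -
6: -
7: -
8: -

4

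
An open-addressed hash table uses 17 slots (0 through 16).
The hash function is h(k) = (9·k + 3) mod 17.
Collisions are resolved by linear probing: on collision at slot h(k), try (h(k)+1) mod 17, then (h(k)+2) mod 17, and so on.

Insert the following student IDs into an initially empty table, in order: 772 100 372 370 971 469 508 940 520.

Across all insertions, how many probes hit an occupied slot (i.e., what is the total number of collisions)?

5

772: h=15 => slot 15
100: h=2 => slot 2
372: h=2, probe 2,3 => slot 3
370: h=1 => slot 1
971: h=4 => slot 4
469: h=8 => slot 8
508: h=2, probe 2,3,4,5 => slot 5
940: h=14 => slot 14
520: h=8, probe 8,9 => slot 9
Table: [_, 370, 100, 372, 971, 508, _, _, 469, 520, _, _, _, _, 940, 772, _]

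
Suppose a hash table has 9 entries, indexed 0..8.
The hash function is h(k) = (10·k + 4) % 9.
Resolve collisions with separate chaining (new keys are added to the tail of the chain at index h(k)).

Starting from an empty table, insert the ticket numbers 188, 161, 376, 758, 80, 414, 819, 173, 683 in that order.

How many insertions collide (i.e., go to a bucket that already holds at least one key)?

5

Insert 188: h=3, bucket 3 empty -> new chain.
Insert 161: h=3, bucket 3 nonempty -> append to chain.
Insert 376: h=2, bucket 2 empty -> new chain.
Insert 758: h=6, bucket 6 empty -> new chain.
Insert 80: h=3, bucket 3 nonempty -> append to chain.
Insert 414: h=4, bucket 4 empty -> new chain.
Insert 819: h=4, bucket 4 nonempty -> append to chain.
Insert 173: h=6, bucket 6 nonempty -> append to chain.
Insert 683: h=3, bucket 3 nonempty -> append to chain.
Final buckets:
0: .
1: .
2: 376
3: 188 -> 161 -> 80 -> 683
4: 414 -> 819
5: .
6: 758 -> 173
7: .
8: .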